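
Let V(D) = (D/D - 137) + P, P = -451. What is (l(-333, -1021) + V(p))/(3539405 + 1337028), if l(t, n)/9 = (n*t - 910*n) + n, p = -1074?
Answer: 671303/286849 ≈ 2.3403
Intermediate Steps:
l(t, n) = -8181*n + 9*n*t (l(t, n) = 9*((n*t - 910*n) + n) = 9*((-910*n + n*t) + n) = 9*(-909*n + n*t) = -8181*n + 9*n*t)
V(D) = -587 (V(D) = (D/D - 137) - 451 = (1 - 137) - 451 = -136 - 451 = -587)
(l(-333, -1021) + V(p))/(3539405 + 1337028) = (9*(-1021)*(-909 - 333) - 587)/(3539405 + 1337028) = (9*(-1021)*(-1242) - 587)/4876433 = (11412738 - 587)*(1/4876433) = 11412151*(1/4876433) = 671303/286849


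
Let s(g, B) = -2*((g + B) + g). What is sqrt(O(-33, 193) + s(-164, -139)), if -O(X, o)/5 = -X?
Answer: sqrt(769) ≈ 27.731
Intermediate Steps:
s(g, B) = -4*g - 2*B (s(g, B) = -2*((B + g) + g) = -2*(B + 2*g) = -4*g - 2*B)
O(X, o) = 5*X (O(X, o) = -(-5)*X = 5*X)
sqrt(O(-33, 193) + s(-164, -139)) = sqrt(5*(-33) + (-4*(-164) - 2*(-139))) = sqrt(-165 + (656 + 278)) = sqrt(-165 + 934) = sqrt(769)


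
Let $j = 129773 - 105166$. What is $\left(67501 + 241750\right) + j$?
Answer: $333858$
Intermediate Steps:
$j = 24607$ ($j = 129773 - 105166 = 24607$)
$\left(67501 + 241750\right) + j = \left(67501 + 241750\right) + 24607 = 309251 + 24607 = 333858$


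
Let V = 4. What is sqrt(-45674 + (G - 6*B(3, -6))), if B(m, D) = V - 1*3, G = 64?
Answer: 4*I*sqrt(2851) ≈ 213.58*I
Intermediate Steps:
B(m, D) = 1 (B(m, D) = 4 - 1*3 = 4 - 3 = 1)
sqrt(-45674 + (G - 6*B(3, -6))) = sqrt(-45674 + (64 - 6*1)) = sqrt(-45674 + (64 - 6)) = sqrt(-45674 + 58) = sqrt(-45616) = 4*I*sqrt(2851)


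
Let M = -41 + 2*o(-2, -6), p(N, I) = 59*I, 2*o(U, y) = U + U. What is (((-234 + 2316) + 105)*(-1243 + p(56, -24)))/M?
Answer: 646137/5 ≈ 1.2923e+5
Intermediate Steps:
o(U, y) = U (o(U, y) = (U + U)/2 = (2*U)/2 = U)
M = -45 (M = -41 + 2*(-2) = -41 - 4 = -45)
(((-234 + 2316) + 105)*(-1243 + p(56, -24)))/M = (((-234 + 2316) + 105)*(-1243 + 59*(-24)))/(-45) = ((2082 + 105)*(-1243 - 1416))*(-1/45) = (2187*(-2659))*(-1/45) = -5815233*(-1/45) = 646137/5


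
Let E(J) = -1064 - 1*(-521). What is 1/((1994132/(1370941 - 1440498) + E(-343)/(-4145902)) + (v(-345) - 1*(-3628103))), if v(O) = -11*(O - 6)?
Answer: 288376505414/1047364818671375483 ≈ 2.7534e-7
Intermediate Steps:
E(J) = -543 (E(J) = -1064 + 521 = -543)
v(O) = 66 - 11*O (v(O) = -11*(-6 + O) = 66 - 11*O)
1/((1994132/(1370941 - 1440498) + E(-343)/(-4145902)) + (v(-345) - 1*(-3628103))) = 1/((1994132/(1370941 - 1440498) - 543/(-4145902)) + ((66 - 11*(-345)) - 1*(-3628103))) = 1/((1994132/(-69557) - 543*(-1/4145902)) + ((66 + 3795) + 3628103)) = 1/((1994132*(-1/69557) + 543/4145902) + (3861 + 3628103)) = 1/((-1994132/69557 + 543/4145902) + 3631964) = 1/(-8267438077613/288376505414 + 3631964) = 1/(1047364818671375483/288376505414) = 288376505414/1047364818671375483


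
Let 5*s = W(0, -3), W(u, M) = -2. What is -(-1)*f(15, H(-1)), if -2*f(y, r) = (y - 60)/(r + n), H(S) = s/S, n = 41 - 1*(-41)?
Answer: 225/824 ≈ 0.27306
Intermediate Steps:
s = -⅖ (s = (⅕)*(-2) = -⅖ ≈ -0.40000)
n = 82 (n = 41 + 41 = 82)
H(S) = -2/(5*S)
f(y, r) = -(-60 + y)/(2*(82 + r)) (f(y, r) = -(y - 60)/(2*(r + 82)) = -(-60 + y)/(2*(82 + r)))
-(-1)*f(15, H(-1)) = -(-1)*(60 - 1*15)/(2*(82 - ⅖/(-1))) = -(-1)*(60 - 15)/(2*(82 - ⅖*(-1))) = -(-1)*(½)*45/(82 + ⅖) = -(-1)*(½)*45/(412/5) = -(-1)*(½)*(5/412)*45 = -(-1)*225/824 = -1*(-225/824) = 225/824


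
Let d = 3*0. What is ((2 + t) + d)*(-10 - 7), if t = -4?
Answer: 34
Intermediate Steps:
d = 0
((2 + t) + d)*(-10 - 7) = ((2 - 4) + 0)*(-10 - 7) = (-2 + 0)*(-17) = -2*(-17) = 34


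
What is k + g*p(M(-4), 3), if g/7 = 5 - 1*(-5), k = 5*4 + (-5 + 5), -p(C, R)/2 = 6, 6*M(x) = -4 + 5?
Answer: -820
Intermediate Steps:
M(x) = ⅙ (M(x) = (-4 + 5)/6 = (⅙)*1 = ⅙)
p(C, R) = -12 (p(C, R) = -2*6 = -12)
k = 20 (k = 20 + 0 = 20)
g = 70 (g = 7*(5 - 1*(-5)) = 7*(5 + 5) = 7*10 = 70)
k + g*p(M(-4), 3) = 20 + 70*(-12) = 20 - 840 = -820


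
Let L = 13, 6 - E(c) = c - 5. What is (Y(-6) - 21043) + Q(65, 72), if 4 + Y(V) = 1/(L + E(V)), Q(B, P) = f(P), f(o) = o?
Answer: -629249/30 ≈ -20975.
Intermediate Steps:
E(c) = 11 - c (E(c) = 6 - (c - 5) = 6 - (-5 + c) = 6 + (5 - c) = 11 - c)
Q(B, P) = P
Y(V) = -4 + 1/(24 - V) (Y(V) = -4 + 1/(13 + (11 - V)) = -4 + 1/(24 - V))
(Y(-6) - 21043) + Q(65, 72) = ((95 - 4*(-6))/(-24 - 6) - 21043) + 72 = ((95 + 24)/(-30) - 21043) + 72 = (-1/30*119 - 21043) + 72 = (-119/30 - 21043) + 72 = -631409/30 + 72 = -629249/30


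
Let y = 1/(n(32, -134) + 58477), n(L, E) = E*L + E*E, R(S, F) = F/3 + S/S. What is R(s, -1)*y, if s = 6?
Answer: 2/216435 ≈ 9.2407e-6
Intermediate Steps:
R(S, F) = 1 + F/3 (R(S, F) = F*(⅓) + 1 = F/3 + 1 = 1 + F/3)
n(L, E) = E² + E*L (n(L, E) = E*L + E² = E² + E*L)
y = 1/72145 (y = 1/(-134*(-134 + 32) + 58477) = 1/(-134*(-102) + 58477) = 1/(13668 + 58477) = 1/72145 ≈ 1.3861e-5)
R(s, -1)*y = (1 + (⅓)*(-1))*(1/72145) = (1 - ⅓)*(1/72145) = (⅔)*(1/72145) = 2/216435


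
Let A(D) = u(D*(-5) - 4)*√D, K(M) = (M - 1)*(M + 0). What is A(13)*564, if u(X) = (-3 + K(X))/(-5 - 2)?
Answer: -2722428*√13/7 ≈ -1.4023e+6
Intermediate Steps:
K(M) = M*(-1 + M) (K(M) = (-1 + M)*M = M*(-1 + M))
u(X) = 3/7 - X*(-1 + X)/7 (u(X) = (-3 + X*(-1 + X))/(-5 - 2) = (-3 + X*(-1 + X))/(-7) = (-3 + X*(-1 + X))*(-⅐) = 3/7 - X*(-1 + X)/7)
A(D) = √D*(3/7 - (-5 - 5*D)*(-4 - 5*D)/7) (A(D) = (3/7 - (D*(-5) - 4)*(-1 + (D*(-5) - 4))/7)*√D = (3/7 - (-5*D - 4)*(-1 + (-5*D - 4))/7)*√D = (3/7 - (-4 - 5*D)*(-1 + (-4 - 5*D))/7)*√D = (3/7 - (-4 - 5*D)*(-5 - 5*D)/7)*√D = (3/7 - (-5 - 5*D)*(-4 - 5*D)/7)*√D = √D*(3/7 - (-5 - 5*D)*(-4 - 5*D)/7))
A(13)*564 = (√13*(3 - 5*(1 + 13)*(4 + 5*13))/7)*564 = (√13*(3 - 5*14*(4 + 65))/7)*564 = (√13*(3 - 5*14*69)/7)*564 = (√13*(3 - 4830)/7)*564 = ((⅐)*√13*(-4827))*564 = -4827*√13/7*564 = -2722428*√13/7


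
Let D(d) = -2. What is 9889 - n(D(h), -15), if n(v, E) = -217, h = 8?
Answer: 10106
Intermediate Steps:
9889 - n(D(h), -15) = 9889 - 1*(-217) = 9889 + 217 = 10106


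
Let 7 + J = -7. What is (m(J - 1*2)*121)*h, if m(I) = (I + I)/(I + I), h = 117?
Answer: 14157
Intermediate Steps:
J = -14 (J = -7 - 7 = -14)
m(I) = 1 (m(I) = (2*I)/((2*I)) = (2*I)*(1/(2*I)) = 1)
(m(J - 1*2)*121)*h = (1*121)*117 = 121*117 = 14157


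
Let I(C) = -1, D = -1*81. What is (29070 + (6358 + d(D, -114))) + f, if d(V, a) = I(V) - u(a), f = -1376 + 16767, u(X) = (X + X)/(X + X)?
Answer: 50817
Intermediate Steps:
u(X) = 1 (u(X) = (2*X)/((2*X)) = (2*X)*(1/(2*X)) = 1)
D = -81
f = 15391
d(V, a) = -2 (d(V, a) = -1 - 1*1 = -1 - 1 = -2)
(29070 + (6358 + d(D, -114))) + f = (29070 + (6358 - 2)) + 15391 = (29070 + 6356) + 15391 = 35426 + 15391 = 50817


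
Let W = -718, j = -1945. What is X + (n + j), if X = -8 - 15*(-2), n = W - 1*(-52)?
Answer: -2589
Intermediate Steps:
n = -666 (n = -718 - 1*(-52) = -718 + 52 = -666)
X = 22 (X = -8 + 30 = 22)
X + (n + j) = 22 + (-666 - 1945) = 22 - 2611 = -2589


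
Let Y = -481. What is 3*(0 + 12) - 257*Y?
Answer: 123653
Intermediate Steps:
3*(0 + 12) - 257*Y = 3*(0 + 12) - 257*(-481) = 3*12 + 123617 = 36 + 123617 = 123653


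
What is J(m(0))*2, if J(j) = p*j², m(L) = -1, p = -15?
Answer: -30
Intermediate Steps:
J(j) = -15*j²
J(m(0))*2 = -15*(-1)²*2 = -15*1*2 = -15*2 = -30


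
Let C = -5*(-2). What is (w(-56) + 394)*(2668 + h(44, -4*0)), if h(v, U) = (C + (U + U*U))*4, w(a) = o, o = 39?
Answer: 1172564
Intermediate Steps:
w(a) = 39
C = 10
h(v, U) = 40 + 4*U + 4*U**2 (h(v, U) = (10 + (U + U*U))*4 = (10 + (U + U**2))*4 = (10 + U + U**2)*4 = 40 + 4*U + 4*U**2)
(w(-56) + 394)*(2668 + h(44, -4*0)) = (39 + 394)*(2668 + (40 + 4*(-4*0) + 4*(-4*0)**2)) = 433*(2668 + (40 + 4*0 + 4*0**2)) = 433*(2668 + (40 + 0 + 4*0)) = 433*(2668 + (40 + 0 + 0)) = 433*(2668 + 40) = 433*2708 = 1172564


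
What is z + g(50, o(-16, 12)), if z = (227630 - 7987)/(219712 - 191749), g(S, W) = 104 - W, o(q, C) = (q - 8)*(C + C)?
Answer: 19234483/27963 ≈ 687.85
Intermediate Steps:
o(q, C) = 2*C*(-8 + q) (o(q, C) = (-8 + q)*(2*C) = 2*C*(-8 + q))
z = 219643/27963 ≈ 7.8548
z + g(50, o(-16, 12)) = 219643/27963 + (104 - 2*12*(-8 - 16)) = 219643/27963 + (104 - 2*12*(-24)) = 219643/27963 + (104 - 1*(-576)) = 219643/27963 + (104 + 576) = 219643/27963 + 680 = 19234483/27963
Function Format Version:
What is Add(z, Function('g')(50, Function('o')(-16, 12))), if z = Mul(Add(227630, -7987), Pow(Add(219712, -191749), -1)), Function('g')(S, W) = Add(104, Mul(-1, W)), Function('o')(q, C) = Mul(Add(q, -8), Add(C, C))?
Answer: Rational(19234483, 27963) ≈ 687.85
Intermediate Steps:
Function('o')(q, C) = Mul(2, C, Add(-8, q)) (Function('o')(q, C) = Mul(Add(-8, q), Mul(2, C)) = Mul(2, C, Add(-8, q)))
z = Rational(219643, 27963) (z = Mul(219643, Pow(27963, -1)) = Mul(219643, Rational(1, 27963)) = Rational(219643, 27963) ≈ 7.8548)
Add(z, Function('g')(50, Function('o')(-16, 12))) = Add(Rational(219643, 27963), Add(104, Mul(-1, Mul(2, 12, Add(-8, -16))))) = Add(Rational(219643, 27963), Add(104, Mul(-1, Mul(2, 12, -24)))) = Add(Rational(219643, 27963), Add(104, Mul(-1, -576))) = Add(Rational(219643, 27963), Add(104, 576)) = Add(Rational(219643, 27963), 680) = Rational(19234483, 27963)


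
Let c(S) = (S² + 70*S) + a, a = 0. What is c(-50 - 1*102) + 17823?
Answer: 30287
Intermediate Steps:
c(S) = S² + 70*S (c(S) = (S² + 70*S) + 0 = S² + 70*S)
c(-50 - 1*102) + 17823 = (-50 - 1*102)*(70 + (-50 - 1*102)) + 17823 = (-50 - 102)*(70 + (-50 - 102)) + 17823 = -152*(70 - 152) + 17823 = -152*(-82) + 17823 = 12464 + 17823 = 30287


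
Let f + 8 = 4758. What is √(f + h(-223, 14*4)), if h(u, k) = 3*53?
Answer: √4909 ≈ 70.064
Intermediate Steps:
f = 4750 (f = -8 + 4758 = 4750)
h(u, k) = 159
√(f + h(-223, 14*4)) = √(4750 + 159) = √4909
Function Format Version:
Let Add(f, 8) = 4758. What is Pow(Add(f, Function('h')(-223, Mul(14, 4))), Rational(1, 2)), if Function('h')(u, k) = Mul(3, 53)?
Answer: Pow(4909, Rational(1, 2)) ≈ 70.064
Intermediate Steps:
f = 4750 (f = Add(-8, 4758) = 4750)
Function('h')(u, k) = 159
Pow(Add(f, Function('h')(-223, Mul(14, 4))), Rational(1, 2)) = Pow(Add(4750, 159), Rational(1, 2)) = Pow(4909, Rational(1, 2))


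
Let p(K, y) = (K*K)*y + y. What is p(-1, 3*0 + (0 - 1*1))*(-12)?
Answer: 24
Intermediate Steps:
p(K, y) = y + y*K² (p(K, y) = K²*y + y = y*K² + y = y + y*K²)
p(-1, 3*0 + (0 - 1*1))*(-12) = ((3*0 + (0 - 1*1))*(1 + (-1)²))*(-12) = ((0 + (0 - 1))*(1 + 1))*(-12) = ((0 - 1)*2)*(-12) = -1*2*(-12) = -2*(-12) = 24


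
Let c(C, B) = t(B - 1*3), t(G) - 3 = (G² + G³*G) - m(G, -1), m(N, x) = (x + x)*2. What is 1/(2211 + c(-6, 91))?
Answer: 1/59979498 ≈ 1.6672e-8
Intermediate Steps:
m(N, x) = 4*x (m(N, x) = (2*x)*2 = 4*x)
t(G) = 7 + G² + G⁴ (t(G) = 3 + ((G² + G³*G) - 4*(-1)) = 3 + ((G² + G⁴) - 1*(-4)) = 3 + ((G² + G⁴) + 4) = 3 + (4 + G² + G⁴) = 7 + G² + G⁴)
c(C, B) = 7 + (-3 + B)² + (-3 + B)⁴ (c(C, B) = 7 + (B - 1*3)² + (B - 1*3)⁴ = 7 + (B - 3)² + (B - 3)⁴ = 7 + (-3 + B)² + (-3 + B)⁴)
1/(2211 + c(-6, 91)) = 1/(2211 + (7 + (-3 + 91)² + (-3 + 91)⁴)) = 1/(2211 + (7 + 88² + 88⁴)) = 1/(2211 + (7 + 7744 + 59969536)) = 1/(2211 + 59977287) = 1/59979498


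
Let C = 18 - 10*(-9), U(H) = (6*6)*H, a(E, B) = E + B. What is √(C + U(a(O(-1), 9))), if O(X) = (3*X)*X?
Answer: 6*√15 ≈ 23.238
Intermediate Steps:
O(X) = 3*X²
a(E, B) = B + E
U(H) = 36*H
C = 108 (C = 18 + 90 = 108)
√(C + U(a(O(-1), 9))) = √(108 + 36*(9 + 3*(-1)²)) = √(108 + 36*(9 + 3*1)) = √(108 + 36*(9 + 3)) = √(108 + 36*12) = √(108 + 432) = √540 = 6*√15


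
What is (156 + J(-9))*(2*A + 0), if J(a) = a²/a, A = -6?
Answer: -1764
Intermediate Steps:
J(a) = a
(156 + J(-9))*(2*A + 0) = (156 - 9)*(2*(-6) + 0) = 147*(-12 + 0) = 147*(-12) = -1764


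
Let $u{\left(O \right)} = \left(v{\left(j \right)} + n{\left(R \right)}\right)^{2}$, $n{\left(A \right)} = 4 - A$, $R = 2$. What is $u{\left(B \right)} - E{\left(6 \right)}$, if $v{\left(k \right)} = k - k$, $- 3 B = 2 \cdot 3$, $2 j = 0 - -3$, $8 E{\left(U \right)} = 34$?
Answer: $- \frac{1}{4} \approx -0.25$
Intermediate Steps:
$E{\left(U \right)} = \frac{17}{4}$ ($E{\left(U \right)} = \frac{1}{8} \cdot 34 = \frac{17}{4}$)
$j = \frac{3}{2}$ ($j = \frac{0 - -3}{2} = \frac{0 + 3}{2} = \frac{1}{2} \cdot 3 = \frac{3}{2} \approx 1.5$)
$B = -2$ ($B = - \frac{2 \cdot 3}{3} = \left(- \frac{1}{3}\right) 6 = -2$)
$v{\left(k \right)} = 0$
$u{\left(O \right)} = 4$ ($u{\left(O \right)} = \left(0 + \left(4 - 2\right)\right)^{2} = \left(0 + 2\right)^{2} = 2^{2} = 4$)
$u{\left(B \right)} - E{\left(6 \right)} = 4 - \frac{17}{4} = - \frac{1}{4}$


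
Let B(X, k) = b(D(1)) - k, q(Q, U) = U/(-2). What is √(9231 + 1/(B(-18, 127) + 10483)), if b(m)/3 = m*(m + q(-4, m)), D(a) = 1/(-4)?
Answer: √1013772856061415/331395 ≈ 96.078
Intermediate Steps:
q(Q, U) = -U/2 (q(Q, U) = U*(-½) = -U/2)
D(a) = -¼
b(m) = 3*m²/2 (b(m) = 3*(m*(m - m/2)) = 3*(m*(m/2)) = 3*(m²/2) = 3*m²/2)
B(X, k) = 3/32 - k (B(X, k) = 3*(-¼)²/2 - k = (3/2)*(1/16) - k = 3/32 - k)
√(9231 + 1/(B(-18, 127) + 10483)) = √(9231 + 1/((3/32 - 1*127) + 10483)) = √(9231 + 1/((3/32 - 127) + 10483)) = √(9231 + 1/(-4061/32 + 10483)) = √(9231 + 1/(331395/32)) = √(9231 + 32/331395) = √(3059107277/331395) = √1013772856061415/331395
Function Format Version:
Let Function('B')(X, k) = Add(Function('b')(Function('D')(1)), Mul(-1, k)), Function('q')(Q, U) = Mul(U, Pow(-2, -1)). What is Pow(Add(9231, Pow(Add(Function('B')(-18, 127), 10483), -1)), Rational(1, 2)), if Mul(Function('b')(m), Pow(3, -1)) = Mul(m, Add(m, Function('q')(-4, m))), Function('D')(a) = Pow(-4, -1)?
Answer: Mul(Rational(1, 331395), Pow(1013772856061415, Rational(1, 2))) ≈ 96.078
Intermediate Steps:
Function('q')(Q, U) = Mul(Rational(-1, 2), U) (Function('q')(Q, U) = Mul(U, Rational(-1, 2)) = Mul(Rational(-1, 2), U))
Function('D')(a) = Rational(-1, 4)
Function('b')(m) = Mul(Rational(3, 2), Pow(m, 2)) (Function('b')(m) = Mul(3, Mul(m, Add(m, Mul(Rational(-1, 2), m)))) = Mul(3, Mul(m, Mul(Rational(1, 2), m))) = Mul(3, Mul(Rational(1, 2), Pow(m, 2))) = Mul(Rational(3, 2), Pow(m, 2)))
Function('B')(X, k) = Add(Rational(3, 32), Mul(-1, k)) (Function('B')(X, k) = Add(Mul(Rational(3, 2), Pow(Rational(-1, 4), 2)), Mul(-1, k)) = Add(Mul(Rational(3, 2), Rational(1, 16)), Mul(-1, k)) = Add(Rational(3, 32), Mul(-1, k)))
Pow(Add(9231, Pow(Add(Function('B')(-18, 127), 10483), -1)), Rational(1, 2)) = Pow(Add(9231, Pow(Add(Add(Rational(3, 32), Mul(-1, 127)), 10483), -1)), Rational(1, 2)) = Pow(Add(9231, Pow(Add(Add(Rational(3, 32), -127), 10483), -1)), Rational(1, 2)) = Pow(Add(9231, Pow(Add(Rational(-4061, 32), 10483), -1)), Rational(1, 2)) = Pow(Add(9231, Pow(Rational(331395, 32), -1)), Rational(1, 2)) = Pow(Add(9231, Rational(32, 331395)), Rational(1, 2)) = Pow(Rational(3059107277, 331395), Rational(1, 2)) = Mul(Rational(1, 331395), Pow(1013772856061415, Rational(1, 2)))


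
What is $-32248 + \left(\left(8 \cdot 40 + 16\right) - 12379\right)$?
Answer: $-44291$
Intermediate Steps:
$-32248 + \left(\left(8 \cdot 40 + 16\right) - 12379\right) = -32248 + \left(\left(320 + 16\right) - 12379\right) = -32248 + \left(336 - 12379\right) = -32248 - 12043 = -44291$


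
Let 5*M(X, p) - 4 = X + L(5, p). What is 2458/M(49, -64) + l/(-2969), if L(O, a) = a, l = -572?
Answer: -36482718/32659 ≈ -1117.1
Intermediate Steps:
M(X, p) = ⅘ + X/5 + p/5 (M(X, p) = ⅘ + (X + p)/5 = ⅘ + (X/5 + p/5) = ⅘ + X/5 + p/5)
2458/M(49, -64) + l/(-2969) = 2458/(⅘ + (⅕)*49 + (⅕)*(-64)) - 572/(-2969) = 2458/(⅘ + 49/5 - 64/5) - 572*(-1/2969) = 2458/(-11/5) + 572/2969 = 2458*(-5/11) + 572/2969 = -12290/11 + 572/2969 = -36482718/32659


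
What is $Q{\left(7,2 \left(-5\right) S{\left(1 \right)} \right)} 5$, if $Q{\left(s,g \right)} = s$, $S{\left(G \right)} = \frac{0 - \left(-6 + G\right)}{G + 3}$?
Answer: $35$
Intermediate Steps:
$S{\left(G \right)} = \frac{6 - G}{3 + G}$
$Q{\left(7,2 \left(-5\right) S{\left(1 \right)} \right)} 5 = 7 \cdot 5 = 35$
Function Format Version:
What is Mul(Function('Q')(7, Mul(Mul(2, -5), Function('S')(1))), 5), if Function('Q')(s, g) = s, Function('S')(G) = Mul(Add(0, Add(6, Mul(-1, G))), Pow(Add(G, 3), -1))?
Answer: 35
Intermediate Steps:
Function('S')(G) = Mul(Pow(Add(3, G), -1), Add(6, Mul(-1, G))) (Function('S')(G) = Mul(Add(6, Mul(-1, G)), Pow(Add(3, G), -1)) = Mul(Pow(Add(3, G), -1), Add(6, Mul(-1, G))))
Mul(Function('Q')(7, Mul(Mul(2, -5), Function('S')(1))), 5) = Mul(7, 5) = 35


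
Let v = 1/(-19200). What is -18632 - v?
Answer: -357734399/19200 ≈ -18632.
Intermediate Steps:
v = -1/19200 ≈ -5.2083e-5
-18632 - v = -18632 - 1*(-1/19200) = -18632 + 1/19200 = -357734399/19200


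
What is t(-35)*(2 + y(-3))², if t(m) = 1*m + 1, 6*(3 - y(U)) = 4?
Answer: -5746/9 ≈ -638.44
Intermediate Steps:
y(U) = 7/3 (y(U) = 3 - ⅙*4 = 3 - ⅔ = 7/3)
t(m) = 1 + m (t(m) = m + 1 = 1 + m)
t(-35)*(2 + y(-3))² = (1 - 35)*(2 + 7/3)² = -34*(13/3)² = -34*169/9 = -5746/9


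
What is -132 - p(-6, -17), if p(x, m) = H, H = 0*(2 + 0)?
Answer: -132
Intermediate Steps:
H = 0 (H = 0*2 = 0)
p(x, m) = 0
-132 - p(-6, -17) = -132 - 1*0 = -132 + 0 = -132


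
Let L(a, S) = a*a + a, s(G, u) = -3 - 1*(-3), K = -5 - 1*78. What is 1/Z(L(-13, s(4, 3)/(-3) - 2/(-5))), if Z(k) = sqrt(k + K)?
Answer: sqrt(73)/73 ≈ 0.11704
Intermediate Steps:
K = -83 (K = -5 - 78 = -83)
s(G, u) = 0 (s(G, u) = -3 + 3 = 0)
L(a, S) = a + a**2 (L(a, S) = a**2 + a = a + a**2)
Z(k) = sqrt(-83 + k) (Z(k) = sqrt(k - 83) = sqrt(-83 + k))
1/Z(L(-13, s(4, 3)/(-3) - 2/(-5))) = 1/(sqrt(-83 - 13*(1 - 13))) = 1/(sqrt(-83 - 13*(-12))) = 1/(sqrt(-83 + 156)) = 1/(sqrt(73)) = sqrt(73)/73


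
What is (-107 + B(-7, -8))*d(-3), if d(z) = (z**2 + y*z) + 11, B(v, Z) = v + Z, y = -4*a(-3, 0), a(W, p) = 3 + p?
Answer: -6832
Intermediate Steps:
y = -12 (y = -4*(3 + 0) = -4*3 = -12)
B(v, Z) = Z + v
d(z) = 11 + z**2 - 12*z (d(z) = (z**2 - 12*z) + 11 = 11 + z**2 - 12*z)
(-107 + B(-7, -8))*d(-3) = (-107 + (-8 - 7))*(11 + (-3)**2 - 12*(-3)) = (-107 - 15)*(11 + 9 + 36) = -122*56 = -6832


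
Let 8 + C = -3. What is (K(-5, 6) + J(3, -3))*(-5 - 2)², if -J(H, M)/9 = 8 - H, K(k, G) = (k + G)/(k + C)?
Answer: -35329/16 ≈ -2208.1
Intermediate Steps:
C = -11 (C = -8 - 3 = -11)
K(k, G) = (G + k)/(-11 + k) (K(k, G) = (k + G)/(k - 11) = (G + k)/(-11 + k))
J(H, M) = -72 + 9*H (J(H, M) = -9*(8 - H) = -72 + 9*H)
(K(-5, 6) + J(3, -3))*(-5 - 2)² = ((6 - 5)/(-11 - 5) + (-72 + 9*3))*(-5 - 2)² = (1/(-16) + (-72 + 27))*(-7)² = (-1/16*1 - 45)*49 = (-1/16 - 45)*49 = -721/16*49 = -35329/16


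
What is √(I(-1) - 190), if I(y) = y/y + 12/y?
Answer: I*√201 ≈ 14.177*I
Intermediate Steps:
I(y) = 1 + 12/y
√(I(-1) - 190) = √((12 - 1)/(-1) - 190) = √(-1*11 - 190) = √(-11 - 190) = √(-201) = I*√201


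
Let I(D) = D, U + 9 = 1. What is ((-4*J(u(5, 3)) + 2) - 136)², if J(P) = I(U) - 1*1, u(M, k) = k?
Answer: 9604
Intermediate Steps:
U = -8 (U = -9 + 1 = -8)
J(P) = -9 (J(P) = -8 - 1*1 = -8 - 1 = -9)
((-4*J(u(5, 3)) + 2) - 136)² = ((-4*(-9) + 2) - 136)² = ((36 + 2) - 136)² = (38 - 136)² = (-98)² = 9604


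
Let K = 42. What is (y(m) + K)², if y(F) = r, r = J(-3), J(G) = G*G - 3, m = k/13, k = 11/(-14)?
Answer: 2304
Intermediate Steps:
k = -11/14 (k = 11*(-1/14) = -11/14 ≈ -0.78571)
m = -11/182 (m = -11/14/13 = -11/14*1/13 = -11/182 ≈ -0.060440)
J(G) = -3 + G² (J(G) = G² - 3 = -3 + G²)
r = 6 (r = -3 + (-3)² = -3 + 9 = 6)
y(F) = 6
(y(m) + K)² = (6 + 42)² = 48² = 2304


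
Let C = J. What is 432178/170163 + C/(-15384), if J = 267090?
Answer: -6466701553/436297932 ≈ -14.822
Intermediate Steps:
C = 267090
432178/170163 + C/(-15384) = 432178/170163 + 267090/(-15384) = 432178*(1/170163) + 267090*(-1/15384) = 432178/170163 - 44515/2564 = -6466701553/436297932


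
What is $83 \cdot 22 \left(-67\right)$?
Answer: $-122342$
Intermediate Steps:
$83 \cdot 22 \left(-67\right) = 1826 \left(-67\right) = -122342$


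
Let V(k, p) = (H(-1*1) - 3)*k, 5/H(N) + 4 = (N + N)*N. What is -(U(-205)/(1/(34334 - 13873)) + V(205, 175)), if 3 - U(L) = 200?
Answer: 8063889/2 ≈ 4.0319e+6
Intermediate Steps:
U(L) = -197 (U(L) = 3 - 1*200 = 3 - 200 = -197)
H(N) = 5/(-4 + 2*N²) (H(N) = 5/(-4 + (N + N)*N) = 5/(-4 + (2*N)*N) = 5/(-4 + 2*N²))
V(k, p) = -11*k/2 (V(k, p) = (5/(2*(-2 + (-1*1)²)) - 3)*k = (5/(2*(-2 + (-1)²)) - 3)*k = (5/(2*(-2 + 1)) - 3)*k = ((5/2)/(-1) - 3)*k = ((5/2)*(-1) - 3)*k = (-5/2 - 3)*k = -11*k/2)
-(U(-205)/(1/(34334 - 13873)) + V(205, 175)) = -(-197/(1/(34334 - 13873)) - 11/2*205) = -(-197/(1/20461) - 2255/2) = -(-197/1/20461 - 2255/2) = -(-197*20461 - 2255/2) = -(-4030817 - 2255/2) = -1*(-8063889/2) = 8063889/2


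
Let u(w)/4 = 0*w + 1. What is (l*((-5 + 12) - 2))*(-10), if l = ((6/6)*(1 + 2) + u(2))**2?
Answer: -2450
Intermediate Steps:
u(w) = 4 (u(w) = 4*(0*w + 1) = 4*(0 + 1) = 4*1 = 4)
l = 49 (l = ((6/6)*(1 + 2) + 4)**2 = ((6*(1/6))*3 + 4)**2 = (1*3 + 4)**2 = (3 + 4)**2 = 7**2 = 49)
(l*((-5 + 12) - 2))*(-10) = (49*((-5 + 12) - 2))*(-10) = (49*(7 - 2))*(-10) = (49*5)*(-10) = 245*(-10) = -2450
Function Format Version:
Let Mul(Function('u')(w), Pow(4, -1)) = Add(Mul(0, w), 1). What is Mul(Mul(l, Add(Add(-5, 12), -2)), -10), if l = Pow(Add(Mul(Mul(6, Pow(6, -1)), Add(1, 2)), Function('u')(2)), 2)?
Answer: -2450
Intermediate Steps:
Function('u')(w) = 4 (Function('u')(w) = Mul(4, Add(Mul(0, w), 1)) = Mul(4, Add(0, 1)) = Mul(4, 1) = 4)
l = 49 (l = Pow(Add(Mul(Mul(6, Pow(6, -1)), Add(1, 2)), 4), 2) = Pow(Add(Mul(Mul(6, Rational(1, 6)), 3), 4), 2) = Pow(Add(Mul(1, 3), 4), 2) = Pow(Add(3, 4), 2) = Pow(7, 2) = 49)
Mul(Mul(l, Add(Add(-5, 12), -2)), -10) = Mul(Mul(49, Add(Add(-5, 12), -2)), -10) = Mul(Mul(49, Add(7, -2)), -10) = Mul(Mul(49, 5), -10) = Mul(245, -10) = -2450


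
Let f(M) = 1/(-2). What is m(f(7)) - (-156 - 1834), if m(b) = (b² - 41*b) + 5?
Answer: 8063/4 ≈ 2015.8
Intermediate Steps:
f(M) = -½ (f(M) = 1*(-½) = -½)
m(b) = 5 + b² - 41*b
m(f(7)) - (-156 - 1834) = (5 + (-½)² - 41*(-½)) - (-156 - 1834) = (5 + ¼ + 41/2) - 1*(-1990) = 103/4 + 1990 = 8063/4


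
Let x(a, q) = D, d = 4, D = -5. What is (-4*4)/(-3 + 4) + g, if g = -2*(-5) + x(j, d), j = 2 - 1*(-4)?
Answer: -11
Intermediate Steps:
j = 6 (j = 2 + 4 = 6)
x(a, q) = -5
g = 5 (g = -2*(-5) - 5 = 10 - 5 = 5)
(-4*4)/(-3 + 4) + g = (-4*4)/(-3 + 4) + 5 = -16/1 + 5 = 1*(-16) + 5 = -16 + 5 = -11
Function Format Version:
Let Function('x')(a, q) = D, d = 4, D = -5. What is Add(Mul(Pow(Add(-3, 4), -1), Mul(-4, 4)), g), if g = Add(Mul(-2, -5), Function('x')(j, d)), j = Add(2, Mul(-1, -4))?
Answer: -11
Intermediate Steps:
j = 6 (j = Add(2, 4) = 6)
Function('x')(a, q) = -5
g = 5 (g = Add(Mul(-2, -5), -5) = Add(10, -5) = 5)
Add(Mul(Pow(Add(-3, 4), -1), Mul(-4, 4)), g) = Add(Mul(Pow(Add(-3, 4), -1), Mul(-4, 4)), 5) = Add(Mul(Pow(1, -1), -16), 5) = Add(Mul(1, -16), 5) = Add(-16, 5) = -11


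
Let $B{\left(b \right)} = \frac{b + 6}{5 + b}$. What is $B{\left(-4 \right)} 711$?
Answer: $1422$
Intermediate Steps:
$B{\left(b \right)} = \frac{6 + b}{5 + b}$
$B{\left(-4 \right)} 711 = \frac{6 - 4}{5 - 4} \cdot 711 = 1^{-1} \cdot 2 \cdot 711 = 1 \cdot 2 \cdot 711 = 2 \cdot 711 = 1422$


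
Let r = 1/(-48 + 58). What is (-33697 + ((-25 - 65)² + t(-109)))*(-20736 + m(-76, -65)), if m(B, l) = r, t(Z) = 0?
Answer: 5307768323/10 ≈ 5.3078e+8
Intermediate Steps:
r = ⅒ (r = 1/10 = ⅒ ≈ 0.10000)
m(B, l) = ⅒
(-33697 + ((-25 - 65)² + t(-109)))*(-20736 + m(-76, -65)) = (-33697 + ((-25 - 65)² + 0))*(-20736 + ⅒) = (-33697 + ((-90)² + 0))*(-207359/10) = (-33697 + (8100 + 0))*(-207359/10) = (-33697 + 8100)*(-207359/10) = -25597*(-207359/10) = 5307768323/10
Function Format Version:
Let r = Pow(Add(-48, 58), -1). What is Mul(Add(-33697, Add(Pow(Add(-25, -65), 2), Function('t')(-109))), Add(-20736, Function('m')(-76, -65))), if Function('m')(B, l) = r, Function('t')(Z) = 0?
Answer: Rational(5307768323, 10) ≈ 5.3078e+8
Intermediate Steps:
r = Rational(1, 10) (r = Pow(10, -1) = Rational(1, 10) ≈ 0.10000)
Function('m')(B, l) = Rational(1, 10)
Mul(Add(-33697, Add(Pow(Add(-25, -65), 2), Function('t')(-109))), Add(-20736, Function('m')(-76, -65))) = Mul(Add(-33697, Add(Pow(Add(-25, -65), 2), 0)), Add(-20736, Rational(1, 10))) = Mul(Add(-33697, Add(Pow(-90, 2), 0)), Rational(-207359, 10)) = Mul(Add(-33697, Add(8100, 0)), Rational(-207359, 10)) = Mul(Add(-33697, 8100), Rational(-207359, 10)) = Mul(-25597, Rational(-207359, 10)) = Rational(5307768323, 10)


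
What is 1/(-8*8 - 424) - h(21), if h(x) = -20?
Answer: 9759/488 ≈ 19.998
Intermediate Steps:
1/(-8*8 - 424) - h(21) = 1/(-8*8 - 424) - 1*(-20) = 1/(-64 - 424) + 20 = 1/(-488) + 20 = -1/488 + 20 = 9759/488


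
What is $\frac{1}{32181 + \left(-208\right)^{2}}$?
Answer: $\frac{1}{75445} \approx 1.3255 \cdot 10^{-5}$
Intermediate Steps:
$\frac{1}{32181 + \left(-208\right)^{2}} = \frac{1}{32181 + 43264} = \frac{1}{75445}$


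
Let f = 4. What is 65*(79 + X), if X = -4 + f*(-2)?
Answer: 4355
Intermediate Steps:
X = -12 (X = -4 + 4*(-2) = -4 - 8 = -12)
65*(79 + X) = 65*(79 - 12) = 65*67 = 4355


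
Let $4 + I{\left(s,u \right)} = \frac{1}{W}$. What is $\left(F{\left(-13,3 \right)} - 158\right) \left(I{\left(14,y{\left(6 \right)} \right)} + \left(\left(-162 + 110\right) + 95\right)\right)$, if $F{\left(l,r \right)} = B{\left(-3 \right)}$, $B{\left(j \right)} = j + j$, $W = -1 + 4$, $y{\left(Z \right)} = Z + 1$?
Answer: $- \frac{19352}{3} \approx -6450.7$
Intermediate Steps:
$y{\left(Z \right)} = 1 + Z$
$W = 3$
$B{\left(j \right)} = 2 j$
$I{\left(s,u \right)} = - \frac{11}{3}$ ($I{\left(s,u \right)} = -4 + \frac{1}{3} = - \frac{11}{3}$)
$F{\left(l,r \right)} = -6$ ($F{\left(l,r \right)} = 2 \left(-3\right) = -6$)
$\left(F{\left(-13,3 \right)} - 158\right) \left(I{\left(14,y{\left(6 \right)} \right)} + \left(\left(-162 + 110\right) + 95\right)\right) = \left(-6 - 158\right) \left(- \frac{11}{3} + \left(\left(-162 + 110\right) + 95\right)\right) = - 164 \left(- \frac{11}{3} + \left(-52 + 95\right)\right) = - 164 \left(- \frac{11}{3} + 43\right) = \left(-164\right) \frac{118}{3} = - \frac{19352}{3}$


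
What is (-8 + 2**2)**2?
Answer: 16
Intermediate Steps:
(-8 + 2**2)**2 = (-8 + 4)**2 = (-4)**2 = 16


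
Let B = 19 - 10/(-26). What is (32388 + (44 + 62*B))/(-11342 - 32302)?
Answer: -109310/141843 ≈ -0.77064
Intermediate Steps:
B = 252/13 (B = 19 - 10*(-1)/26 = 19 - 1*(-5/13) = 19 + 5/13 = 252/13 ≈ 19.385)
(32388 + (44 + 62*B))/(-11342 - 32302) = (32388 + (44 + 62*(252/13)))/(-11342 - 32302) = (32388 + (44 + 15624/13))/(-43644) = (32388 + 16196/13)*(-1/43644) = (437240/13)*(-1/43644) = -109310/141843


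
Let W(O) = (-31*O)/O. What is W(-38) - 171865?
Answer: -171896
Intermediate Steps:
W(O) = -31
W(-38) - 171865 = -31 - 171865 = -171896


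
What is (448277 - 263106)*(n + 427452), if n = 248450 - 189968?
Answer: 89980884714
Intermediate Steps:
n = 58482
(448277 - 263106)*(n + 427452) = (448277 - 263106)*(58482 + 427452) = 185171*485934 = 89980884714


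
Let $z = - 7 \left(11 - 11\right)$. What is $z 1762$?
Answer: $0$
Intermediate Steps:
$z = 0$ ($z = \left(-7\right) 0 = 0$)
$z 1762 = 0 \cdot 1762 = 0$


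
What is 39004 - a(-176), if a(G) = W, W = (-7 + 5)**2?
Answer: 39000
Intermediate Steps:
W = 4 (W = (-2)**2 = 4)
a(G) = 4
39004 - a(-176) = 39004 - 1*4 = 39004 - 4 = 39000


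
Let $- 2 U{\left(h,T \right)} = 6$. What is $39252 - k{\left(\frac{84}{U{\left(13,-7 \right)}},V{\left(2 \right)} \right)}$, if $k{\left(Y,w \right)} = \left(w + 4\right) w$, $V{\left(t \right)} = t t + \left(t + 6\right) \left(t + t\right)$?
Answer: $37812$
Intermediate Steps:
$U{\left(h,T \right)} = -3$ ($U{\left(h,T \right)} = \left(- \frac{1}{2}\right) 6 = -3$)
$V{\left(t \right)} = t^{2} + 2 t \left(6 + t\right)$ ($V{\left(t \right)} = t^{2} + \left(6 + t\right) 2 t = t^{2} + 2 t \left(6 + t\right)$)
$k{\left(Y,w \right)} = w \left(4 + w\right)$ ($k{\left(Y,w \right)} = \left(4 + w\right) w = w \left(4 + w\right)$)
$39252 - k{\left(\frac{84}{U{\left(13,-7 \right)}},V{\left(2 \right)} \right)} = 39252 - 3 \cdot 2 \left(4 + 2\right) \left(4 + 3 \cdot 2 \left(4 + 2\right)\right) = 39252 - 3 \cdot 2 \cdot 6 \left(4 + 3 \cdot 2 \cdot 6\right) = 39252 - 36 \left(4 + 36\right) = 39252 - 36 \cdot 40 = 39252 - 1440 = 37812$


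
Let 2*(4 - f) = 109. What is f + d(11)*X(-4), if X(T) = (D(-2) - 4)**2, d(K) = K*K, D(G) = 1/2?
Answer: 5727/4 ≈ 1431.8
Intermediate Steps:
f = -101/2 (f = 4 - 1/2*109 = 4 - 109/2 = -101/2 ≈ -50.500)
D(G) = 1/2
d(K) = K**2
X(T) = 49/4 (X(T) = (1/2 - 4)**2 = (-7/2)**2 = 49/4)
f + d(11)*X(-4) = -101/2 + 11**2*(49/4) = -101/2 + 121*(49/4) = -101/2 + 5929/4 = 5727/4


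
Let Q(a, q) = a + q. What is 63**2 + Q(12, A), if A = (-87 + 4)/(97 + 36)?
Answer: 529390/133 ≈ 3980.4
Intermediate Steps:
A = -83/133 ≈ -0.62406
63**2 + Q(12, A) = 63**2 + (12 - 83/133) = 3969 + 1513/133 = 529390/133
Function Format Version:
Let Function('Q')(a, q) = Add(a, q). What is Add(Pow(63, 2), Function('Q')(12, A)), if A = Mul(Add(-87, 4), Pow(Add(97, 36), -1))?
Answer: Rational(529390, 133) ≈ 3980.4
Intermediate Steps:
A = Rational(-83, 133) (A = Mul(-83, Pow(133, -1)) = Mul(-83, Rational(1, 133)) = Rational(-83, 133) ≈ -0.62406)
Add(Pow(63, 2), Function('Q')(12, A)) = Add(Pow(63, 2), Add(12, Rational(-83, 133))) = Add(3969, Rational(1513, 133)) = Rational(529390, 133)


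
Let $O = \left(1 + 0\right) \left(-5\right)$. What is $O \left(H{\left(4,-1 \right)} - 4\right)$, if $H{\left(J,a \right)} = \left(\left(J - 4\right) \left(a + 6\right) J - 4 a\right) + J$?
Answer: $-20$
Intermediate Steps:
$O = -5$ ($O = 1 \left(-5\right) = -5$)
$H{\left(J,a \right)} = J - 4 a + J \left(-4 + J\right) \left(6 + a\right)$ ($H{\left(J,a \right)} = \left(\left(-4 + J\right) \left(6 + a\right) J - 4 a\right) + J = \left(J \left(-4 + J\right) \left(6 + a\right) - 4 a\right) + J = \left(- 4 a + J \left(-4 + J\right) \left(6 + a\right)\right) + J = J - 4 a + J \left(-4 + J\right) \left(6 + a\right)$)
$O \left(H{\left(4,-1 \right)} - 4\right) = - 5 \left(\left(\left(-23\right) 4 - -4 + 6 \cdot 4^{2} - 4^{2} - 16 \left(-1\right)\right) - 4\right) = - 5 \left(\left(-92 + 4 + 6 \cdot 16 - 16 + 16\right) - 4\right) = - 5 \left(\left(-92 + 4 + 96 - 16 + 16\right) - 4\right) = - 5 \left(8 - 4\right) = \left(-5\right) 4 = -20$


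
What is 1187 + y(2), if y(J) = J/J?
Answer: 1188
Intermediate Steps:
y(J) = 1
1187 + y(2) = 1187 + 1 = 1188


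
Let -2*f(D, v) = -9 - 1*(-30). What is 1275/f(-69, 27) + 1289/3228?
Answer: -2734777/22596 ≈ -121.03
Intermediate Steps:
f(D, v) = -21/2 (f(D, v) = -(-9 - 1*(-30))/2 = -(-9 + 30)/2 = -1/2*21 = -21/2)
1275/f(-69, 27) + 1289/3228 = 1275/(-21/2) + 1289/3228 = 1275*(-2/21) + 1289*(1/3228) = -850/7 + 1289/3228 = -2734777/22596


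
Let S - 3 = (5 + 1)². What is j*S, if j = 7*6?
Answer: 1638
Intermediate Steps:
j = 42
S = 39 (S = 3 + (5 + 1)² = 3 + 6² = 3 + 36 = 39)
j*S = 42*39 = 1638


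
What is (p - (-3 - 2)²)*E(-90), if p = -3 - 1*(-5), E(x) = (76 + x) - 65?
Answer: 1817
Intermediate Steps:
E(x) = 11 + x
p = 2 (p = -3 + 5 = 2)
(p - (-3 - 2)²)*E(-90) = (2 - (-3 - 2)²)*(11 - 90) = (2 - 1*(-5)²)*(-79) = (2 - 1*25)*(-79) = (2 - 25)*(-79) = -23*(-79) = 1817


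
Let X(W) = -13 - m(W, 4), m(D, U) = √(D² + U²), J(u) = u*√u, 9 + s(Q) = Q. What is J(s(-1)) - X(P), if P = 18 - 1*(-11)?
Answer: 13 + √857 - 10*I*√10 ≈ 42.275 - 31.623*I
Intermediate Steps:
s(Q) = -9 + Q
J(u) = u^(3/2)
P = 29 (P = 18 + 11 = 29)
X(W) = -13 - √(16 + W²) (X(W) = -13 - √(W² + 4²) = -13 - √(W² + 16) = -13 - √(16 + W²))
J(s(-1)) - X(P) = (-9 - 1)^(3/2) - (-13 - √(16 + 29²)) = (-10)^(3/2) - (-13 - √(16 + 841)) = -10*I*√10 - (-13 - √857) = -10*I*√10 + (13 + √857) = 13 + √857 - 10*I*√10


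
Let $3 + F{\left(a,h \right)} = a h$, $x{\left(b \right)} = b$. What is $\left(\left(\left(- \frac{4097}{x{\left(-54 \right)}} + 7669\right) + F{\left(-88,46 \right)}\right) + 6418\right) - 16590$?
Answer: $- \frac{349819}{54} \approx -6478.1$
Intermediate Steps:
$F{\left(a,h \right)} = -3 + a h$
$\left(\left(\left(- \frac{4097}{x{\left(-54 \right)}} + 7669\right) + F{\left(-88,46 \right)}\right) + 6418\right) - 16590 = \left(\left(\left(- \frac{4097}{-54} + 7669\right) - 4051\right) + 6418\right) - 16590 = \left(\left(\left(\left(-4097\right) \left(- \frac{1}{54}\right) + 7669\right) - 4051\right) + 6418\right) - 16590 = \left(\left(\left(\frac{4097}{54} + 7669\right) - 4051\right) + 6418\right) - 16590 = \left(\left(\frac{418223}{54} - 4051\right) + 6418\right) - 16590 = \left(\frac{199469}{54} + 6418\right) - 16590 = \frac{546041}{54} - 16590 = - \frac{349819}{54}$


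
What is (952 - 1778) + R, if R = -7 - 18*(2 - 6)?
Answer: -761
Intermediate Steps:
R = 65 (R = -7 - 18*(-4) = -7 + 72 = 65)
(952 - 1778) + R = (952 - 1778) + 65 = -826 + 65 = -761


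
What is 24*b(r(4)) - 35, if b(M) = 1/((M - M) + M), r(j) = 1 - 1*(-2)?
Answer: -27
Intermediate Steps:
r(j) = 3 (r(j) = 1 + 2 = 3)
b(M) = 1/M (b(M) = 1/(0 + M) = 1/M)
24*b(r(4)) - 35 = 24/3 - 35 = 24*(⅓) - 35 = 8 - 35 = -27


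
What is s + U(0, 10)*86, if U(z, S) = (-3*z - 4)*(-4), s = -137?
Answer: 1239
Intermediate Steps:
U(z, S) = 16 + 12*z (U(z, S) = (-4 - 3*z)*(-4) = 16 + 12*z)
s + U(0, 10)*86 = -137 + (16 + 12*0)*86 = -137 + (16 + 0)*86 = -137 + 16*86 = -137 + 1376 = 1239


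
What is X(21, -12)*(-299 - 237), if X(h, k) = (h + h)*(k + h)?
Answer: -202608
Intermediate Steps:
X(h, k) = 2*h*(h + k) (X(h, k) = (2*h)*(h + k) = 2*h*(h + k))
X(21, -12)*(-299 - 237) = (2*21*(21 - 12))*(-299 - 237) = (2*21*9)*(-536) = 378*(-536) = -202608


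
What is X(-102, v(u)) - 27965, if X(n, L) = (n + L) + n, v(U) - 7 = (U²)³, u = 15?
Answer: 11362463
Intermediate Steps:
v(U) = 7 + U⁶ (v(U) = 7 + (U²)³ = 7 + U⁶)
X(n, L) = L + 2*n (X(n, L) = (L + n) + n = L + 2*n)
X(-102, v(u)) - 27965 = ((7 + 15⁶) + 2*(-102)) - 27965 = ((7 + 11390625) - 204) - 27965 = (11390632 - 204) - 27965 = 11390428 - 27965 = 11362463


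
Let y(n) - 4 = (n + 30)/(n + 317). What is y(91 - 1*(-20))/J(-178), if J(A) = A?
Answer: -1853/76184 ≈ -0.024323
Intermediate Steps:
y(n) = 4 + (30 + n)/(317 + n) (y(n) = 4 + (n + 30)/(n + 317) = 4 + (30 + n)/(317 + n))
y(91 - 1*(-20))/J(-178) = ((1298 + 5*(91 - 1*(-20)))/(317 + (91 - 1*(-20))))/(-178) = ((1298 + 5*(91 + 20))/(317 + (91 + 20)))*(-1/178) = ((1298 + 5*111)/(317 + 111))*(-1/178) = ((1298 + 555)/428)*(-1/178) = ((1/428)*1853)*(-1/178) = (1853/428)*(-1/178) = -1853/76184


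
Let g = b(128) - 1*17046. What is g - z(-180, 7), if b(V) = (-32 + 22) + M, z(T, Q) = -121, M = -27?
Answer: -16962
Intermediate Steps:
b(V) = -37 (b(V) = (-32 + 22) - 27 = -10 - 27 = -37)
g = -17083 (g = -37 - 1*17046 = -37 - 17046 = -17083)
g - z(-180, 7) = -17083 - 1*(-121) = -17083 + 121 = -16962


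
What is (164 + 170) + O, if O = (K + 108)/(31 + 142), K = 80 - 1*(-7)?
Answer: 57977/173 ≈ 335.13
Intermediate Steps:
K = 87 (K = 80 + 7 = 87)
O = 195/173 (O = (87 + 108)/(31 + 142) = 195/173 ≈ 1.1272)
(164 + 170) + O = (164 + 170) + 195/173 = 334 + 195/173 = 57977/173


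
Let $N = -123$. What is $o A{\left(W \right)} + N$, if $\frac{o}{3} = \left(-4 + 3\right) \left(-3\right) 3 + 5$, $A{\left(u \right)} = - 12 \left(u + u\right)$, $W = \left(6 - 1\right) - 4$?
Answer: $-1131$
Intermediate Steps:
$W = 1$ ($W = 5 - 4 = 1$)
$A{\left(u \right)} = - 24 u$ ($A{\left(u \right)} = - 12 \cdot 2 u = - 24 u$)
$o = 42$ ($o = 3 \left(\left(-4 + 3\right) \left(-3\right) 3 + 5\right) = 3 \left(\left(-1\right) \left(-3\right) 3 + 5\right) = 3 \left(3 \cdot 3 + 5\right) = 3 \left(9 + 5\right) = 3 \cdot 14 = 42$)
$o A{\left(W \right)} + N = 42 \left(\left(-24\right) 1\right) - 123 = 42 \left(-24\right) - 123 = -1008 - 123 = -1131$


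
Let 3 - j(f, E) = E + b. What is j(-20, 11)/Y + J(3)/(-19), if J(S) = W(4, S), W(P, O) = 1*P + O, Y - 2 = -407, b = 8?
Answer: -2531/7695 ≈ -0.32891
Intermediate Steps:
j(f, E) = -5 - E (j(f, E) = 3 - (E + 8) = 3 - (8 + E) = 3 + (-8 - E) = -5 - E)
Y = -405 (Y = 2 - 407 = -405)
W(P, O) = O + P (W(P, O) = P + O = O + P)
J(S) = 4 + S (J(S) = S + 4 = 4 + S)
j(-20, 11)/Y + J(3)/(-19) = (-5 - 1*11)/(-405) + (4 + 3)/(-19) = (-5 - 11)*(-1/405) + 7*(-1/19) = -16*(-1/405) - 7/19 = 16/405 - 7/19 = -2531/7695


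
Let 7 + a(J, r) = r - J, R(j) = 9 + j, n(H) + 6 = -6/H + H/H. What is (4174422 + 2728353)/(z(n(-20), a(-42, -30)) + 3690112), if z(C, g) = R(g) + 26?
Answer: 6902775/3690152 ≈ 1.8706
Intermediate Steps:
n(H) = -5 - 6/H (n(H) = -6 + (-6/H + H/H) = -6 + (-6/H + 1) = -6 + (1 - 6/H) = -5 - 6/H)
a(J, r) = -7 + r - J (a(J, r) = -7 + (r - J) = -7 + r - J)
z(C, g) = 35 + g (z(C, g) = (9 + g) + 26 = 35 + g)
(4174422 + 2728353)/(z(n(-20), a(-42, -30)) + 3690112) = (4174422 + 2728353)/((35 + (-7 - 30 - 1*(-42))) + 3690112) = 6902775/((35 + (-7 - 30 + 42)) + 3690112) = 6902775/((35 + 5) + 3690112) = 6902775/(40 + 3690112) = 6902775/3690152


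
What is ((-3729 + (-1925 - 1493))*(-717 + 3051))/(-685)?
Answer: 16681098/685 ≈ 24352.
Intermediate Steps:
((-3729 + (-1925 - 1493))*(-717 + 3051))/(-685) = ((-3729 - 3418)*2334)*(-1/685) = -7147*2334*(-1/685) = -16681098*(-1/685) = 16681098/685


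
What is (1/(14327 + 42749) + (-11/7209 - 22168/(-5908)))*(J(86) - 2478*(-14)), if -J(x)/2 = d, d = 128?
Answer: 19623350752198841/151931931417 ≈ 1.2916e+5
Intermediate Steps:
J(x) = -256 (J(x) = -2*128 = -256)
(1/(14327 + 42749) + (-11/7209 - 22168/(-5908)))*(J(86) - 2478*(-14)) = (1/(14327 + 42749) + (-11/7209 - 22168/(-5908)))*(-256 - 2478*(-14)) = (1/57076 + (-11*1/7209 - 22168*(-1/5908)))*(-256 + 34692) = (1/57076 + (-11/7209 + 5542/1477))*34436 = (1/57076 + 39936031/10647693)*34436 = (2279399553049/607727725668)*34436 = 19623350752198841/151931931417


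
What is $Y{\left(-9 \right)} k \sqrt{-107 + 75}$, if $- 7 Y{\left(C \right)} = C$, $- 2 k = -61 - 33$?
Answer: $\frac{1692 i \sqrt{2}}{7} \approx 341.84 i$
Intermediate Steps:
$k = 47$ ($k = - \frac{-61 - 33}{2} = \left(- \frac{1}{2}\right) \left(-94\right) = 47$)
$Y{\left(C \right)} = - \frac{C}{7}$
$Y{\left(-9 \right)} k \sqrt{-107 + 75} = \left(- \frac{1}{7}\right) \left(-9\right) 47 \sqrt{-107 + 75} = \frac{9}{7} \cdot 47 \sqrt{-32} = \frac{423 \cdot 4 i \sqrt{2}}{7} = \frac{1692 i \sqrt{2}}{7}$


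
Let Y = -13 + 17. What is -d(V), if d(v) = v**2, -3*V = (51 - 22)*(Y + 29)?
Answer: -101761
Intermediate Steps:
Y = 4
V = -319 (V = -(51 - 22)*(4 + 29)/3 = -29*33/3 = -1/3*957 = -319)
-d(V) = -1*(-319)**2 = -1*101761 = -101761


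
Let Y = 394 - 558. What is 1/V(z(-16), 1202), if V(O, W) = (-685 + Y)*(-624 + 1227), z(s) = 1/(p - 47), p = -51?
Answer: -1/511947 ≈ -1.9533e-6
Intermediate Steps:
Y = -164
z(s) = -1/98 (z(s) = 1/(-51 - 47) = 1/(-98) = -1/98)
V(O, W) = -511947 (V(O, W) = (-685 - 164)*(-624 + 1227) = -849*603 = -511947)
1/V(z(-16), 1202) = 1/(-511947) = -1/511947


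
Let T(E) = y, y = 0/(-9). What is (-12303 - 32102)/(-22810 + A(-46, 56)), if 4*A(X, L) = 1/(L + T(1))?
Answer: 9946720/5109439 ≈ 1.9467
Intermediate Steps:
y = 0 (y = 0*(-1/9) = 0)
T(E) = 0
A(X, L) = 1/(4*L) (A(X, L) = 1/(4*(L + 0)) = 1/(4*L))
(-12303 - 32102)/(-22810 + A(-46, 56)) = (-12303 - 32102)/(-22810 + (1/4)/56) = -44405/(-22810 + (1/4)*(1/56)) = -44405/(-22810 + 1/224) = -44405/(-5109439/224) = -44405*(-224/5109439) = 9946720/5109439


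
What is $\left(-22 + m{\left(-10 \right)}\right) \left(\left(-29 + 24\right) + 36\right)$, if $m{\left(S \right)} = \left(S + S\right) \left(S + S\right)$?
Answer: $11718$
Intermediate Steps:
$m{\left(S \right)} = 4 S^{2}$ ($m{\left(S \right)} = 2 S 2 S = 4 S^{2}$)
$\left(-22 + m{\left(-10 \right)}\right) \left(\left(-29 + 24\right) + 36\right) = \left(-22 + 4 \left(-10\right)^{2}\right) \left(\left(-29 + 24\right) + 36\right) = \left(-22 + 4 \cdot 100\right) \left(-5 + 36\right) = \left(-22 + 400\right) 31 = 378 \cdot 31 = 11718$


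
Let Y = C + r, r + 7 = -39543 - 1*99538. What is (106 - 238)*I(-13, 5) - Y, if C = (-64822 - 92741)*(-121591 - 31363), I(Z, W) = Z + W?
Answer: -24099750958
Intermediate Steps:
I(Z, W) = W + Z
C = 24099891102 (C = -157563*(-152954) = 24099891102)
r = -139088 (r = -7 + (-39543 - 1*99538) = -7 + (-39543 - 99538) = -7 - 139081 = -139088)
Y = 24099752014 (Y = 24099891102 - 139088 = 24099752014)
(106 - 238)*I(-13, 5) - Y = (106 - 238)*(5 - 13) - 1*24099752014 = -132*(-8) - 24099752014 = 1056 - 24099752014 = -24099750958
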